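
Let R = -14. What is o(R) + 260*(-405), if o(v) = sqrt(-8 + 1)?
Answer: -105300 + I*sqrt(7) ≈ -1.053e+5 + 2.6458*I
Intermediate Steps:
o(v) = I*sqrt(7) (o(v) = sqrt(-7) = I*sqrt(7))
o(R) + 260*(-405) = I*sqrt(7) + 260*(-405) = I*sqrt(7) - 105300 = -105300 + I*sqrt(7)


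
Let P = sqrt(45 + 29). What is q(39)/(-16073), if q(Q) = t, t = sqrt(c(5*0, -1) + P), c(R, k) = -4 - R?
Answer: -sqrt(-4 + sqrt(74))/16073 ≈ -0.00013347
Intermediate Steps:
P = sqrt(74) ≈ 8.6023
t = sqrt(-4 + sqrt(74)) (t = sqrt((-4 - 5*0) + sqrt(74)) = sqrt((-4 - 1*0) + sqrt(74)) = sqrt((-4 + 0) + sqrt(74)) = sqrt(-4 + sqrt(74)) ≈ 2.1453)
q(Q) = sqrt(-4 + sqrt(74))
q(39)/(-16073) = sqrt(-4 + sqrt(74))/(-16073) = sqrt(-4 + sqrt(74))*(-1/16073) = -sqrt(-4 + sqrt(74))/16073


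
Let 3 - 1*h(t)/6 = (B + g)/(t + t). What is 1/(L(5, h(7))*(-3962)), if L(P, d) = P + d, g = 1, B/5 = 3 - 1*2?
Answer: -1/80938 ≈ -1.2355e-5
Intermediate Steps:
B = 5 (B = 5*(3 - 1*2) = 5*(3 - 2) = 5*1 = 5)
h(t) = 18 - 18/t (h(t) = 18 - 6*(5 + 1)/(t + t) = 18 - 36/(2*t) = 18 - 36*1/(2*t) = 18 - 18/t)
1/(L(5, h(7))*(-3962)) = 1/((5 + (18 - 18/7))*(-3962)) = -1/3962/(5 + (18 - 18*⅐)) = -1/3962/(5 + (18 - 18/7)) = -1/3962/(5 + 108/7) = -1/3962/(143/7) = (7/143)*(-1/3962) = -1/80938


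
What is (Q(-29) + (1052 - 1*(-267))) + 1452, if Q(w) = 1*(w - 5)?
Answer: 2737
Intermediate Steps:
Q(w) = -5 + w (Q(w) = 1*(-5 + w) = -5 + w)
(Q(-29) + (1052 - 1*(-267))) + 1452 = ((-5 - 29) + (1052 - 1*(-267))) + 1452 = (-34 + (1052 + 267)) + 1452 = (-34 + 1319) + 1452 = 1285 + 1452 = 2737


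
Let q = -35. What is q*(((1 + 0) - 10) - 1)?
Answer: 350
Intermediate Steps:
q*(((1 + 0) - 10) - 1) = -35*(((1 + 0) - 10) - 1) = -35*((1 - 10) - 1) = -35*(-9 - 1) = -35*(-10) = 350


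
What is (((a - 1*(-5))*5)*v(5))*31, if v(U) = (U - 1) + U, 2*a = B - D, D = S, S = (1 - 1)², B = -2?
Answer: 5580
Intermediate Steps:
S = 0 (S = 0² = 0)
D = 0
a = -1 (a = (-2 - 1*0)/2 = (-2 + 0)/2 = (½)*(-2) = -1)
v(U) = -1 + 2*U (v(U) = (-1 + U) + U = -1 + 2*U)
(((a - 1*(-5))*5)*v(5))*31 = (((-1 - 1*(-5))*5)*(-1 + 2*5))*31 = (((-1 + 5)*5)*(-1 + 10))*31 = ((4*5)*9)*31 = (20*9)*31 = 180*31 = 5580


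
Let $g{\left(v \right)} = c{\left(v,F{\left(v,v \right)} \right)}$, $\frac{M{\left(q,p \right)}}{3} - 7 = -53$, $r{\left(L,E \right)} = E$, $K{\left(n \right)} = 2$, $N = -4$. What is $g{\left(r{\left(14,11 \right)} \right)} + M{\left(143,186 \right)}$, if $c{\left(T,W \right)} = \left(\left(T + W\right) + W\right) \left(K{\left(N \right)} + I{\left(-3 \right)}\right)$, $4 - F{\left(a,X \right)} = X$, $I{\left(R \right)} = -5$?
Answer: $-129$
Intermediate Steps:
$F{\left(a,X \right)} = 4 - X$
$M{\left(q,p \right)} = -138$ ($M{\left(q,p \right)} = 21 + 3 \left(-53\right) = 21 - 159 = -138$)
$c{\left(T,W \right)} = - 6 W - 3 T$ ($c{\left(T,W \right)} = \left(\left(T + W\right) + W\right) \left(2 - 5\right) = \left(T + 2 W\right) \left(-3\right) = - 6 W - 3 T$)
$g{\left(v \right)} = -24 + 3 v$ ($g{\left(v \right)} = - 6 \left(4 - v\right) - 3 v = \left(-24 + 6 v\right) - 3 v = -24 + 3 v$)
$g{\left(r{\left(14,11 \right)} \right)} + M{\left(143,186 \right)} = \left(-24 + 3 \cdot 11\right) - 138 = \left(-24 + 33\right) - 138 = 9 - 138 = -129$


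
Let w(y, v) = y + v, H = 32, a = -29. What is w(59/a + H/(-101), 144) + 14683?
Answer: 43421396/2929 ≈ 14825.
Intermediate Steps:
w(y, v) = v + y
w(59/a + H/(-101), 144) + 14683 = (144 + (59/(-29) + 32/(-101))) + 14683 = (144 + (59*(-1/29) + 32*(-1/101))) + 14683 = (144 + (-59/29 - 32/101)) + 14683 = (144 - 6887/2929) + 14683 = 414889/2929 + 14683 = 43421396/2929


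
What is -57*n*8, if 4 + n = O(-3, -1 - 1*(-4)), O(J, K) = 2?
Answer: 912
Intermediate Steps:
n = -2 (n = -4 + 2 = -2)
-57*n*8 = -(-114)*8 = -57*(-16) = 912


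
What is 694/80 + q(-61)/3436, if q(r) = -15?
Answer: 297923/34360 ≈ 8.6706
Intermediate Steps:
694/80 + q(-61)/3436 = 694/80 - 15/3436 = 694*(1/80) - 15*1/3436 = 347/40 - 15/3436 = 297923/34360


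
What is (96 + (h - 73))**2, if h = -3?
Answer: 400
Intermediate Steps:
(96 + (h - 73))**2 = (96 + (-3 - 73))**2 = (96 - 76)**2 = 20**2 = 400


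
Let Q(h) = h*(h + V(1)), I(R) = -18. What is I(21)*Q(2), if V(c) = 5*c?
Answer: -252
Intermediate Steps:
Q(h) = h*(5 + h) (Q(h) = h*(h + 5*1) = h*(h + 5) = h*(5 + h))
I(21)*Q(2) = -36*(5 + 2) = -36*7 = -18*14 = -252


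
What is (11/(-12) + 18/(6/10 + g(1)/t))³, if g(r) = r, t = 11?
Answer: 188231032891/11852352 ≈ 15881.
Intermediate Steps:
(11/(-12) + 18/(6/10 + g(1)/t))³ = (11/(-12) + 18/(6/10 + 1/11))³ = (11*(-1/12) + 18/(6*(⅒) + 1*(1/11)))³ = (-11/12 + 18/(⅗ + 1/11))³ = (-11/12 + 18/(38/55))³ = (-11/12 + 18*(55/38))³ = (-11/12 + 495/19)³ = (5731/228)³ = 188231032891/11852352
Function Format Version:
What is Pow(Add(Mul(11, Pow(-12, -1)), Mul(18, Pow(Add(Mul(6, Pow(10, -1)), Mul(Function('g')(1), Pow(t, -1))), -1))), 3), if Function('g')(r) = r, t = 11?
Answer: Rational(188231032891, 11852352) ≈ 15881.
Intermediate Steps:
Pow(Add(Mul(11, Pow(-12, -1)), Mul(18, Pow(Add(Mul(6, Pow(10, -1)), Mul(Function('g')(1), Pow(t, -1))), -1))), 3) = Pow(Add(Mul(11, Pow(-12, -1)), Mul(18, Pow(Add(Mul(6, Pow(10, -1)), Mul(1, Pow(11, -1))), -1))), 3) = Pow(Add(Mul(11, Rational(-1, 12)), Mul(18, Pow(Add(Mul(6, Rational(1, 10)), Mul(1, Rational(1, 11))), -1))), 3) = Pow(Add(Rational(-11, 12), Mul(18, Pow(Add(Rational(3, 5), Rational(1, 11)), -1))), 3) = Pow(Add(Rational(-11, 12), Mul(18, Pow(Rational(38, 55), -1))), 3) = Pow(Add(Rational(-11, 12), Mul(18, Rational(55, 38))), 3) = Pow(Add(Rational(-11, 12), Rational(495, 19)), 3) = Pow(Rational(5731, 228), 3) = Rational(188231032891, 11852352)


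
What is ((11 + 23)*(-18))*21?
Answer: -12852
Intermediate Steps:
((11 + 23)*(-18))*21 = (34*(-18))*21 = -612*21 = -12852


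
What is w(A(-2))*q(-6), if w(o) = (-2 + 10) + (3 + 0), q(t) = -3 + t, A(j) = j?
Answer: -99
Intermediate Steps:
w(o) = 11 (w(o) = 8 + 3 = 11)
w(A(-2))*q(-6) = 11*(-3 - 6) = 11*(-9) = -99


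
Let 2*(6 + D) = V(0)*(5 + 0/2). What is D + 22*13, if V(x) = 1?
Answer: 565/2 ≈ 282.50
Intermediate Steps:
D = -7/2 (D = -6 + (1*(5 + 0/2))/2 = -6 + (1*(5 + 0*(½)))/2 = -6 + (1*(5 + 0))/2 = -6 + (1*5)/2 = -6 + (½)*5 = -6 + 5/2 = -7/2 ≈ -3.5000)
D + 22*13 = -7/2 + 22*13 = -7/2 + 286 = 565/2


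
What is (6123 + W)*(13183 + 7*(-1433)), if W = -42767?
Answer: -115501888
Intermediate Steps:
(6123 + W)*(13183 + 7*(-1433)) = (6123 - 42767)*(13183 + 7*(-1433)) = -36644*(13183 - 10031) = -36644*3152 = -115501888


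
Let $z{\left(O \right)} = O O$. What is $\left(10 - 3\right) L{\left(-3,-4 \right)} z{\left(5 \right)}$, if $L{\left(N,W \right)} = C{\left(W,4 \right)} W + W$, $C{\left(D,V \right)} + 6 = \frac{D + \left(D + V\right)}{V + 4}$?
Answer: $3850$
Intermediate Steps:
$C{\left(D,V \right)} = -6 + \frac{V + 2 D}{4 + V}$ ($C{\left(D,V \right)} = -6 + \frac{D + \left(D + V\right)}{V + 4} = -6 + \frac{V + 2 D}{4 + V}$)
$z{\left(O \right)} = O^{2}$
$L{\left(N,W \right)} = W + W \left(- \frac{11}{2} + \frac{W}{4}\right)$ ($L{\left(N,W \right)} = \frac{-24 - 20 + 2 W}{4 + 4} W + W = \frac{-24 - 20 + 2 W}{8} W + W = \frac{-44 + 2 W}{8} W + W = \left(- \frac{11}{2} + \frac{W}{4}\right) W + W = W \left(- \frac{11}{2} + \frac{W}{4}\right) + W = W + W \left(- \frac{11}{2} + \frac{W}{4}\right)$)
$\left(10 - 3\right) L{\left(-3,-4 \right)} z{\left(5 \right)} = \left(10 - 3\right) \frac{1}{4} \left(-4\right) \left(-18 - 4\right) 5^{2} = 7 \cdot \frac{1}{4} \left(-4\right) \left(-22\right) 25 = 7 \cdot 22 \cdot 25 = 154 \cdot 25 = 3850$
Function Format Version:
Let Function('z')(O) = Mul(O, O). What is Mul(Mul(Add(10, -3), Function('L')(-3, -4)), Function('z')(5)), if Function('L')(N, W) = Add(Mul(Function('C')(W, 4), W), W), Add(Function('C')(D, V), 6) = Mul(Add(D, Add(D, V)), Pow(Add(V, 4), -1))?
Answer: 3850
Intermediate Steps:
Function('C')(D, V) = Add(-6, Mul(Pow(Add(4, V), -1), Add(V, Mul(2, D)))) (Function('C')(D, V) = Add(-6, Mul(Add(D, Add(D, V)), Pow(Add(V, 4), -1))) = Add(-6, Mul(Add(V, Mul(2, D)), Pow(Add(4, V), -1))) = Add(-6, Mul(Pow(Add(4, V), -1), Add(V, Mul(2, D)))))
Function('z')(O) = Pow(O, 2)
Function('L')(N, W) = Add(W, Mul(W, Add(Rational(-11, 2), Mul(Rational(1, 4), W)))) (Function('L')(N, W) = Add(Mul(Mul(Pow(Add(4, 4), -1), Add(-24, Mul(-5, 4), Mul(2, W))), W), W) = Add(Mul(Mul(Pow(8, -1), Add(-24, -20, Mul(2, W))), W), W) = Add(Mul(Mul(Rational(1, 8), Add(-44, Mul(2, W))), W), W) = Add(Mul(Add(Rational(-11, 2), Mul(Rational(1, 4), W)), W), W) = Add(Mul(W, Add(Rational(-11, 2), Mul(Rational(1, 4), W))), W) = Add(W, Mul(W, Add(Rational(-11, 2), Mul(Rational(1, 4), W)))))
Mul(Mul(Add(10, -3), Function('L')(-3, -4)), Function('z')(5)) = Mul(Mul(Add(10, -3), Mul(Rational(1, 4), -4, Add(-18, -4))), Pow(5, 2)) = Mul(Mul(7, Mul(Rational(1, 4), -4, -22)), 25) = Mul(Mul(7, 22), 25) = Mul(154, 25) = 3850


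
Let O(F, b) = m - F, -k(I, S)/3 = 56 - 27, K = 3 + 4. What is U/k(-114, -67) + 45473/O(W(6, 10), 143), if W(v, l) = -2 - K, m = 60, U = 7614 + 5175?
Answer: 35330/69 ≈ 512.03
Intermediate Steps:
K = 7
k(I, S) = -87 (k(I, S) = -3*(56 - 27) = -3*29 = -87)
U = 12789
W(v, l) = -9 (W(v, l) = -2 - 1*7 = -2 - 7 = -9)
O(F, b) = 60 - F
U/k(-114, -67) + 45473/O(W(6, 10), 143) = 12789/(-87) + 45473/(60 - 1*(-9)) = 12789*(-1/87) + 45473/(60 + 9) = -147 + 45473/69 = 35330/69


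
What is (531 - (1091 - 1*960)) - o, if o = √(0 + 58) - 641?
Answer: 1041 - √58 ≈ 1033.4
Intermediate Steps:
o = -641 + √58 (o = √58 - 641 = -641 + √58 ≈ -633.38)
(531 - (1091 - 1*960)) - o = (531 - (1091 - 1*960)) - (-641 + √58) = (531 - (1091 - 960)) + (641 - √58) = (531 - 1*131) + (641 - √58) = (531 - 131) + (641 - √58) = 400 + (641 - √58) = 1041 - √58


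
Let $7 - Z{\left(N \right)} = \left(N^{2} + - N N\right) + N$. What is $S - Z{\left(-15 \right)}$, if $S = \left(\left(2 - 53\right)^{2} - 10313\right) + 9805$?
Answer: $2071$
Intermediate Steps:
$Z{\left(N \right)} = 7 - N$ ($Z{\left(N \right)} = 7 - \left(\left(N^{2} + - N N\right) + N\right) = 7 - \left(\left(N^{2} - N^{2}\right) + N\right) = 7 - \left(0 + N\right) = 7 - N$)
$S = 2093$ ($S = \left(\left(-51\right)^{2} - 10313\right) + 9805 = \left(2601 - 10313\right) + 9805 = -7712 + 9805 = 2093$)
$S - Z{\left(-15 \right)} = 2093 - \left(7 - -15\right) = 2093 - \left(7 + 15\right) = 2093 - 22 = 2071$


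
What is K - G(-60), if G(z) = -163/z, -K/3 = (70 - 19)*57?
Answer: -523423/60 ≈ -8723.7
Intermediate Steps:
K = -8721 (K = -3*(70 - 19)*57 = -153*57 = -3*2907 = -8721)
K - G(-60) = -8721 - (-163)/(-60) = -8721 - (-163)*(-1)/60 = -8721 - 1*163/60 = -8721 - 163/60 = -523423/60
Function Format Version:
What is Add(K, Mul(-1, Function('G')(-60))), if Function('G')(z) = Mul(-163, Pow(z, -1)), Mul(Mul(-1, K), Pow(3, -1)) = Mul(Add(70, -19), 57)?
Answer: Rational(-523423, 60) ≈ -8723.7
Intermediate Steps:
K = -8721 (K = Mul(-3, Mul(Add(70, -19), 57)) = Mul(-3, Mul(51, 57)) = Mul(-3, 2907) = -8721)
Add(K, Mul(-1, Function('G')(-60))) = Add(-8721, Mul(-1, Mul(-163, Pow(-60, -1)))) = Add(-8721, Mul(-1, Mul(-163, Rational(-1, 60)))) = Add(-8721, Mul(-1, Rational(163, 60))) = Add(-8721, Rational(-163, 60)) = Rational(-523423, 60)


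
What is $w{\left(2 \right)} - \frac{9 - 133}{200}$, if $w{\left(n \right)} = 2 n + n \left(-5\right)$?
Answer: $- \frac{269}{50} \approx -5.38$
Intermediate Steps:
$w{\left(n \right)} = - 3 n$ ($w{\left(n \right)} = 2 n - 5 n = - 3 n$)
$w{\left(2 \right)} - \frac{9 - 133}{200} = \left(-3\right) 2 - \frac{9 - 133}{200} = -6 - \left(9 - 133\right) \frac{1}{200} = -6 - \left(-124\right) \frac{1}{200} = -6 - - \frac{31}{50} = -6 + \frac{31}{50} = - \frac{269}{50}$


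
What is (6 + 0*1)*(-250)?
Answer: -1500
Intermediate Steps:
(6 + 0*1)*(-250) = (6 + 0)*(-250) = 6*(-250) = -1500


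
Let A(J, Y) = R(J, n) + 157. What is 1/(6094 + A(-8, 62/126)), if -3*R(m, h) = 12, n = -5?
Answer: 1/6247 ≈ 0.00016008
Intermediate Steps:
R(m, h) = -4 (R(m, h) = -1/3*12 = -4)
A(J, Y) = 153 (A(J, Y) = -4 + 157 = 153)
1/(6094 + A(-8, 62/126)) = 1/(6094 + 153) = 1/6247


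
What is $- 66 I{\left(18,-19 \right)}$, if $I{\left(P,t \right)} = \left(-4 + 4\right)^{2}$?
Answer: $0$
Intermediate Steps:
$I{\left(P,t \right)} = 0$ ($I{\left(P,t \right)} = 0^{2} = 0$)
$- 66 I{\left(18,-19 \right)} = \left(-66\right) 0 = 0$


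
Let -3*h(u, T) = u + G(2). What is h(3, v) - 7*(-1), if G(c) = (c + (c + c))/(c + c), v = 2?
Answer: 11/2 ≈ 5.5000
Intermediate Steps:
G(c) = 3/2 (G(c) = (c + 2*c)/((2*c)) = (3*c)*(1/(2*c)) = 3/2)
h(u, T) = -½ - u/3 (h(u, T) = -(u + 3/2)/3 = -(3/2 + u)/3 = -½ - u/3)
h(3, v) - 7*(-1) = (-½ - ⅓*3) - 7*(-1) = (-½ - 1) + 7 = -3/2 + 7 = 11/2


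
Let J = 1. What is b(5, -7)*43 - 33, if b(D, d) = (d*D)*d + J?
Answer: 10545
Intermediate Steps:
b(D, d) = 1 + D*d² (b(D, d) = (d*D)*d + 1 = (D*d)*d + 1 = D*d² + 1 = 1 + D*d²)
b(5, -7)*43 - 33 = (1 + 5*(-7)²)*43 - 33 = (1 + 5*49)*43 - 33 = (1 + 245)*43 - 33 = 246*43 - 33 = 10578 - 33 = 10545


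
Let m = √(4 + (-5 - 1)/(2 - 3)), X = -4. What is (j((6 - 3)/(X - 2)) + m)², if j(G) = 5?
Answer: (5 + √10)² ≈ 66.623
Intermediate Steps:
m = √10 (m = √(4 - 6/(-1)) = √(4 - 6*(-1)) = √(4 + 6) = √10 ≈ 3.1623)
(j((6 - 3)/(X - 2)) + m)² = (5 + √10)²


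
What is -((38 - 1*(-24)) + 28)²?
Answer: -8100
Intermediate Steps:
-((38 - 1*(-24)) + 28)² = -((38 + 24) + 28)² = -(62 + 28)² = -1*90² = -1*8100 = -8100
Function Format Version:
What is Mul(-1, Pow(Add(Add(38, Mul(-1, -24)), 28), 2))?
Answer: -8100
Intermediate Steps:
Mul(-1, Pow(Add(Add(38, Mul(-1, -24)), 28), 2)) = Mul(-1, Pow(Add(Add(38, 24), 28), 2)) = Mul(-1, Pow(Add(62, 28), 2)) = Mul(-1, Pow(90, 2)) = Mul(-1, 8100) = -8100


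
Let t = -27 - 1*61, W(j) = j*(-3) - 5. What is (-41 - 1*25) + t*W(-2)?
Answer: -154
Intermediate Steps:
W(j) = -5 - 3*j (W(j) = -3*j - 5 = -5 - 3*j)
t = -88 (t = -27 - 61 = -88)
(-41 - 1*25) + t*W(-2) = (-41 - 1*25) - 88*(-5 - 3*(-2)) = (-41 - 25) - 88*(-5 + 6) = -66 - 88*1 = -66 - 88 = -154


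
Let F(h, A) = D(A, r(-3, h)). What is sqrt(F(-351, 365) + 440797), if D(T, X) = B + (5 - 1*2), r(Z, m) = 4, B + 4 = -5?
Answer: sqrt(440791) ≈ 663.92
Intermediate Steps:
B = -9 (B = -4 - 5 = -9)
D(T, X) = -6 (D(T, X) = -9 + (5 - 1*2) = -9 + (5 - 2) = -9 + 3 = -6)
F(h, A) = -6
sqrt(F(-351, 365) + 440797) = sqrt(-6 + 440797) = sqrt(440791)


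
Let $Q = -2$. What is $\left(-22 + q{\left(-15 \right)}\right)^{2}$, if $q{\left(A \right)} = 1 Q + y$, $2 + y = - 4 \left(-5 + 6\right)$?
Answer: $900$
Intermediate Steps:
$y = -6$ ($y = -2 - 4 \left(-5 + 6\right) = -2 - 4 = -6$)
$q{\left(A \right)} = -8$ ($q{\left(A \right)} = 1 \left(-2\right) - 6 = -2 - 6 = -8$)
$\left(-22 + q{\left(-15 \right)}\right)^{2} = \left(-22 - 8\right)^{2} = \left(-30\right)^{2} = 900$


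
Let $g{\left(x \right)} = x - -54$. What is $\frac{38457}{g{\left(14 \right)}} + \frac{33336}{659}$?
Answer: $\frac{27610011}{44812} \approx 616.13$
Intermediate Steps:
$g{\left(x \right)} = 54 + x$ ($g{\left(x \right)} = x + 54 = 54 + x$)
$\frac{38457}{g{\left(14 \right)}} + \frac{33336}{659} = \frac{38457}{54 + 14} + \frac{33336}{659} = \frac{38457}{68} + 33336 \cdot \frac{1}{659} = 38457 \cdot \frac{1}{68} + \frac{33336}{659} = \frac{38457}{68} + \frac{33336}{659} = \frac{27610011}{44812}$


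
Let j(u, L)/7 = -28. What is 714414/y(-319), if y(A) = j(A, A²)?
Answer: -357207/98 ≈ -3645.0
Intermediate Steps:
j(u, L) = -196 (j(u, L) = 7*(-28) = -196)
y(A) = -196
714414/y(-319) = 714414/(-196) = 714414*(-1/196) = -357207/98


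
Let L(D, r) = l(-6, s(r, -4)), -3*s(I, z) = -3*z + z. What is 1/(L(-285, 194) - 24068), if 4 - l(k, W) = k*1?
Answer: -1/24058 ≈ -4.1566e-5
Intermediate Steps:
s(I, z) = 2*z/3 (s(I, z) = -(-3*z + z)/3 = -(-2)*z/3 = 2*z/3)
l(k, W) = 4 - k
L(D, r) = 10 (L(D, r) = 4 - 1*(-6) = 4 + 6 = 10)
1/(L(-285, 194) - 24068) = 1/(10 - 24068) = 1/(-24058) = -1/24058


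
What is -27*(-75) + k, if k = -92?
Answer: 1933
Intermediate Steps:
-27*(-75) + k = -27*(-75) - 92 = 2025 - 92 = 1933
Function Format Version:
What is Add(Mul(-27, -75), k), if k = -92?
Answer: 1933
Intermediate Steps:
Add(Mul(-27, -75), k) = Add(Mul(-27, -75), -92) = Add(2025, -92) = 1933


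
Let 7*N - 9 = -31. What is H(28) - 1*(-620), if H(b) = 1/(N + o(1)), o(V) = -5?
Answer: 35333/57 ≈ 619.88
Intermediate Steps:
N = -22/7 (N = 9/7 + (⅐)*(-31) = 9/7 - 31/7 = -22/7 ≈ -3.1429)
H(b) = -7/57 (H(b) = 1/(-22/7 - 5) = 1/(-57/7) = -7/57)
H(28) - 1*(-620) = -7/57 - 1*(-620) = -7/57 + 620 = 35333/57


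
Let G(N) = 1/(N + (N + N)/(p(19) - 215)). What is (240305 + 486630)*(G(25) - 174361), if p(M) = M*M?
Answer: -46897161394699/370 ≈ -1.2675e+11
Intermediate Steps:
p(M) = M²
G(N) = 73/(74*N) (G(N) = 1/(N + (N + N)/(19² - 215)) = 1/(N + (2*N)/(361 - 215)) = 1/(N + (2*N)/146) = 1/(N + (2*N)*(1/146)) = 1/(N + N/73) = 1/(74*N/73) = 73/(74*N))
(240305 + 486630)*(G(25) - 174361) = (240305 + 486630)*((73/74)/25 - 174361) = 726935*((73/74)*(1/25) - 174361) = 726935*(73/1850 - 174361) = 726935*(-322567777/1850) = -46897161394699/370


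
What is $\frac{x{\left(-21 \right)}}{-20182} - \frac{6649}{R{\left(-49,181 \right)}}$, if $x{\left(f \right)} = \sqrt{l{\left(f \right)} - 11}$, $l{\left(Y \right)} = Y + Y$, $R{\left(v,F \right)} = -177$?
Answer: $\frac{6649}{177} - \frac{i \sqrt{53}}{20182} \approx 37.565 - 0.00036072 i$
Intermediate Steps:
$l{\left(Y \right)} = 2 Y$
$x{\left(f \right)} = \sqrt{-11 + 2 f}$ ($x{\left(f \right)} = \sqrt{2 f - 11} = \sqrt{-11 + 2 f}$)
$\frac{x{\left(-21 \right)}}{-20182} - \frac{6649}{R{\left(-49,181 \right)}} = \frac{\sqrt{-11 + 2 \left(-21\right)}}{-20182} - \frac{6649}{-177} = \sqrt{-11 - 42} \left(- \frac{1}{20182}\right) - - \frac{6649}{177} = \sqrt{-53} \left(- \frac{1}{20182}\right) + \frac{6649}{177} = i \sqrt{53} \left(- \frac{1}{20182}\right) + \frac{6649}{177} = - \frac{i \sqrt{53}}{20182} + \frac{6649}{177} = \frac{6649}{177} - \frac{i \sqrt{53}}{20182}$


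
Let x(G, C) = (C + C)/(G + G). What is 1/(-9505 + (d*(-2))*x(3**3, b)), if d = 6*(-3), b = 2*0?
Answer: -1/9505 ≈ -0.00010521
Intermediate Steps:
b = 0
x(G, C) = C/G (x(G, C) = (2*C)/((2*G)) = (2*C)*(1/(2*G)) = C/G)
d = -18
1/(-9505 + (d*(-2))*x(3**3, b)) = 1/(-9505 + (-18*(-2))*(0/(3**3))) = 1/(-9505 + 36*(0/27)) = 1/(-9505 + 36*(0*(1/27))) = 1/(-9505 + 36*0) = 1/(-9505 + 0) = 1/(-9505) = -1/9505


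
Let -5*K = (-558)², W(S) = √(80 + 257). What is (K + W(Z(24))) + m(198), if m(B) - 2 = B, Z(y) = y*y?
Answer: -310364/5 + √337 ≈ -62054.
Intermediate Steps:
Z(y) = y²
W(S) = √337
m(B) = 2 + B
K = -311364/5 (K = -⅕*(-558)² = -⅕*311364 = -311364/5 ≈ -62273.)
(K + W(Z(24))) + m(198) = (-311364/5 + √337) + (2 + 198) = (-311364/5 + √337) + 200 = -310364/5 + √337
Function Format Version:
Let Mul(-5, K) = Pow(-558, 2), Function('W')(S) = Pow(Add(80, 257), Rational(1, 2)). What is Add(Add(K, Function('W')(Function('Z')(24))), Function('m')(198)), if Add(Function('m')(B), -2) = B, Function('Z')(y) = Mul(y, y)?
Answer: Add(Rational(-310364, 5), Pow(337, Rational(1, 2))) ≈ -62054.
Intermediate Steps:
Function('Z')(y) = Pow(y, 2)
Function('W')(S) = Pow(337, Rational(1, 2))
Function('m')(B) = Add(2, B)
K = Rational(-311364, 5) (K = Mul(Rational(-1, 5), Pow(-558, 2)) = Mul(Rational(-1, 5), 311364) = Rational(-311364, 5) ≈ -62273.)
Add(Add(K, Function('W')(Function('Z')(24))), Function('m')(198)) = Add(Add(Rational(-311364, 5), Pow(337, Rational(1, 2))), Add(2, 198)) = Add(Add(Rational(-311364, 5), Pow(337, Rational(1, 2))), 200) = Add(Rational(-310364, 5), Pow(337, Rational(1, 2)))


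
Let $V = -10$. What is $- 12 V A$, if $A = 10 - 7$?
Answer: $360$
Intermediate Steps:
$A = 3$ ($A = 10 - 7 = 3$)
$- 12 V A = \left(-12\right) \left(-10\right) 3 = 120 \cdot 3 = 360$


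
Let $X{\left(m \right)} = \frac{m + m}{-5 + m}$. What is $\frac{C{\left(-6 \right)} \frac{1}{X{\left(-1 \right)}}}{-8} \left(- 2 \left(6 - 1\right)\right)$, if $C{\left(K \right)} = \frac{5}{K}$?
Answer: $- \frac{25}{8} \approx -3.125$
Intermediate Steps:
$X{\left(m \right)} = \frac{2 m}{-5 + m}$
$\frac{C{\left(-6 \right)} \frac{1}{X{\left(-1 \right)}}}{-8} \left(- 2 \left(6 - 1\right)\right) = \frac{\frac{5}{-6} \frac{1}{2 \left(-1\right) \frac{1}{-5 - 1}}}{-8} \left(- 2 \left(6 - 1\right)\right) = \frac{5 \left(- \frac{1}{6}\right)}{2 \left(-1\right) \frac{1}{-6}} \left(- \frac{1}{8}\right) \left(\left(-2\right) 5\right) = - \frac{5}{6 \cdot 2 \left(-1\right) \left(- \frac{1}{6}\right)} \left(- \frac{1}{8}\right) \left(-10\right) = - \frac{5 \frac{1}{\frac{1}{3}}}{6} \left(- \frac{1}{8}\right) \left(-10\right) = \left(- \frac{5}{6}\right) 3 \left(- \frac{1}{8}\right) \left(-10\right) = \left(- \frac{5}{2}\right) \left(- \frac{1}{8}\right) \left(-10\right) = \frac{5}{16} \left(-10\right) = - \frac{25}{8}$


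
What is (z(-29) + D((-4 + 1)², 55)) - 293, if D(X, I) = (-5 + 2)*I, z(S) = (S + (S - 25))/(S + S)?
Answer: -26481/58 ≈ -456.57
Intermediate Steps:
z(S) = (-25 + 2*S)/(2*S) (z(S) = (S + (-25 + S))/((2*S)) = (-25 + 2*S)*(1/(2*S)) = (-25 + 2*S)/(2*S))
D(X, I) = -3*I
(z(-29) + D((-4 + 1)², 55)) - 293 = ((-25/2 - 29)/(-29) - 3*55) - 293 = (-1/29*(-83/2) - 165) - 293 = (83/58 - 165) - 293 = -9487/58 - 293 = -26481/58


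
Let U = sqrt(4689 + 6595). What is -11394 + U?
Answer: -11394 + 2*sqrt(2821) ≈ -11288.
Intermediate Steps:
U = 2*sqrt(2821) (U = sqrt(11284) = 2*sqrt(2821) ≈ 106.23)
-11394 + U = -11394 + 2*sqrt(2821)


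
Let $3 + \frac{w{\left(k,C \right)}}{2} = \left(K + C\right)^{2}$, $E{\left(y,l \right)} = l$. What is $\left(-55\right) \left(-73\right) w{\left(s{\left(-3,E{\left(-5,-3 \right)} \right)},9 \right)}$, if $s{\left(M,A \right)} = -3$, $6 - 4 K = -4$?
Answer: $\frac{2075755}{2} \approx 1.0379 \cdot 10^{6}$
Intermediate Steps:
$K = \frac{5}{2}$ ($K = \frac{3}{2} - -1 = \frac{3}{2} + 1 = \frac{5}{2} \approx 2.5$)
$w{\left(k,C \right)} = -6 + 2 \left(\frac{5}{2} + C\right)^{2}$
$\left(-55\right) \left(-73\right) w{\left(s{\left(-3,E{\left(-5,-3 \right)} \right)},9 \right)} = \left(-55\right) \left(-73\right) \left(-6 + \frac{\left(5 + 2 \cdot 9\right)^{2}}{2}\right) = 4015 \left(-6 + \frac{\left(5 + 18\right)^{2}}{2}\right) = 4015 \left(-6 + \frac{23^{2}}{2}\right) = 4015 \left(-6 + \frac{1}{2} \cdot 529\right) = 4015 \left(-6 + \frac{529}{2}\right) = 4015 \cdot \frac{517}{2} = \frac{2075755}{2}$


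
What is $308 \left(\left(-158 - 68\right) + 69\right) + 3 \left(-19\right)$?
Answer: $-48413$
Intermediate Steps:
$308 \left(\left(-158 - 68\right) + 69\right) + 3 \left(-19\right) = 308 \left(-226 + 69\right) - 57 = 308 \left(-157\right) - 57 = -48356 - 57 = -48413$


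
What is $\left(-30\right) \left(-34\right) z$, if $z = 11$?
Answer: $11220$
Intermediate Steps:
$\left(-30\right) \left(-34\right) z = \left(-30\right) \left(-34\right) 11 = 1020 \cdot 11 = 11220$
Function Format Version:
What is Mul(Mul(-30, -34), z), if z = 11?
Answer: 11220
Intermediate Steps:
Mul(Mul(-30, -34), z) = Mul(Mul(-30, -34), 11) = Mul(1020, 11) = 11220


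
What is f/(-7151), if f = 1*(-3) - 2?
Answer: 5/7151 ≈ 0.00069920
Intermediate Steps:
f = -5 (f = -3 - 2 = -5)
f/(-7151) = -5/(-7151) = -5*(-1/7151) = 5/7151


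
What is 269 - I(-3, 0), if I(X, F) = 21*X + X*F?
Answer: 332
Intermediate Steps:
I(X, F) = 21*X + F*X
269 - I(-3, 0) = 269 - (-3)*(21 + 0) = 269 - (-3)*21 = 269 - 1*(-63) = 269 + 63 = 332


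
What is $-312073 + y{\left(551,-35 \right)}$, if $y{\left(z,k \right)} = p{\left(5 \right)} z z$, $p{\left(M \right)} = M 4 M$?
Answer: $30048027$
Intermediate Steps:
$p{\left(M \right)} = 4 M^{2}$ ($p{\left(M \right)} = 4 M M = 4 M^{2}$)
$y{\left(z,k \right)} = 100 z^{2}$ ($y{\left(z,k \right)} = 4 \cdot 5^{2} z z = 4 \cdot 25 z z = 100 z z = 100 z^{2}$)
$-312073 + y{\left(551,-35 \right)} = -312073 + 100 \cdot 551^{2} = -312073 + 100 \cdot 303601 = -312073 + 30360100 = 30048027$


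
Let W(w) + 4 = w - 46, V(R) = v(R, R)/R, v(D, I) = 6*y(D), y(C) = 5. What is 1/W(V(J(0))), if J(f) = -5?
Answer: -1/56 ≈ -0.017857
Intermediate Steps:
v(D, I) = 30 (v(D, I) = 6*5 = 30)
V(R) = 30/R
W(w) = -50 + w (W(w) = -4 + (w - 46) = -4 + (-46 + w) = -50 + w)
1/W(V(J(0))) = 1/(-50 + 30/(-5)) = 1/(-50 + 30*(-⅕)) = 1/(-50 - 6) = 1/(-56) = -1/56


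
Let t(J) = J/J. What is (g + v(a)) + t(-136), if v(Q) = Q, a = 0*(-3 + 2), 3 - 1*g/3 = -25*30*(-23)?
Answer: -51740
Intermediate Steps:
t(J) = 1
g = -51741 (g = 9 - 3*(-25*30)*(-23) = 9 - (-2250)*(-23) = 9 - 3*17250 = 9 - 51750 = -51741)
a = 0 (a = 0*(-1) = 0)
(g + v(a)) + t(-136) = (-51741 + 0) + 1 = -51741 + 1 = -51740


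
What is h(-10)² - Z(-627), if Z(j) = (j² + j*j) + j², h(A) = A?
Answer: -1179287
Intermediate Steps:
Z(j) = 3*j² (Z(j) = (j² + j²) + j² = 2*j² + j² = 3*j²)
h(-10)² - Z(-627) = (-10)² - 3*(-627)² = 100 - 3*393129 = 100 - 1*1179387 = 100 - 1179387 = -1179287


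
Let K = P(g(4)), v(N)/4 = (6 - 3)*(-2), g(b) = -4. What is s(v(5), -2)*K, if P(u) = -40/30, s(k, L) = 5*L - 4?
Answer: 56/3 ≈ 18.667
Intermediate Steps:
v(N) = -24 (v(N) = 4*((6 - 3)*(-2)) = 4*(3*(-2)) = 4*(-6) = -24)
s(k, L) = -4 + 5*L
P(u) = -4/3 (P(u) = -40*1/30 = -4/3)
K = -4/3 ≈ -1.3333
s(v(5), -2)*K = (-4 + 5*(-2))*(-4/3) = (-4 - 10)*(-4/3) = -14*(-4/3) = 56/3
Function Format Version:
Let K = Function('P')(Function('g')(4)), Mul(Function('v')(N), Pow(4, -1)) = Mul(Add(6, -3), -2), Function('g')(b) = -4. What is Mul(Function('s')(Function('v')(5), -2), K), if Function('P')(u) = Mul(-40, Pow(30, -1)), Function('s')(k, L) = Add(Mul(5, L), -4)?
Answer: Rational(56, 3) ≈ 18.667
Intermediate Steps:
Function('v')(N) = -24 (Function('v')(N) = Mul(4, Mul(Add(6, -3), -2)) = Mul(4, Mul(3, -2)) = Mul(4, -6) = -24)
Function('s')(k, L) = Add(-4, Mul(5, L))
Function('P')(u) = Rational(-4, 3) (Function('P')(u) = Mul(-40, Rational(1, 30)) = Rational(-4, 3))
K = Rational(-4, 3) ≈ -1.3333
Mul(Function('s')(Function('v')(5), -2), K) = Mul(Add(-4, Mul(5, -2)), Rational(-4, 3)) = Mul(Add(-4, -10), Rational(-4, 3)) = Mul(-14, Rational(-4, 3)) = Rational(56, 3)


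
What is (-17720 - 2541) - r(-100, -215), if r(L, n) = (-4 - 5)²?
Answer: -20342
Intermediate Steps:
r(L, n) = 81 (r(L, n) = (-9)² = 81)
(-17720 - 2541) - r(-100, -215) = (-17720 - 2541) - 1*81 = -20261 - 81 = -20342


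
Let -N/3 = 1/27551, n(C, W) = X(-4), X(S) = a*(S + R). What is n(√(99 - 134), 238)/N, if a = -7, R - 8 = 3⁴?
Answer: 16392845/3 ≈ 5.4643e+6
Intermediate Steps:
R = 89 (R = 8 + 3⁴ = 8 + 81 = 89)
X(S) = -623 - 7*S (X(S) = -7*(S + 89) = -7*(89 + S) = -623 - 7*S)
n(C, W) = -595 (n(C, W) = -623 - 7*(-4) = -623 + 28 = -595)
N = -3/27551 ≈ -0.00010889
n(√(99 - 134), 238)/N = -595/(-3/27551) = -595*(-27551/3) = 16392845/3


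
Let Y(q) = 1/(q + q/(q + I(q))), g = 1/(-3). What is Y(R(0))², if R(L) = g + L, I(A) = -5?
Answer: 2304/169 ≈ 13.633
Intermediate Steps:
g = -⅓ ≈ -0.33333
R(L) = -⅓ + L
Y(q) = 1/(q + q/(-5 + q)) (Y(q) = 1/(q + q/(q - 5)) = 1/(q + q/(-5 + q)))
Y(R(0))² = ((-5 + (-⅓ + 0))/((-⅓ + 0)*(-4 + (-⅓ + 0))))² = ((-5 - ⅓)/((-⅓)*(-4 - ⅓)))² = (-3*(-16/3)/(-13/3))² = (-3*(-3/13)*(-16/3))² = (-48/13)² = 2304/169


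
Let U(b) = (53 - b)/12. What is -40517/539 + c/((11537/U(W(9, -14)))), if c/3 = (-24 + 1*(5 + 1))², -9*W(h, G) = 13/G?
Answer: -930270413/12436886 ≈ -74.799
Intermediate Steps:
W(h, G) = -13/(9*G)
U(b) = 53/12 - b/12 (U(b) = (53 - b)*(1/12) = 53/12 - b/12)
c = 972 (c = 3*(-24 + 1*(5 + 1))² = 3*(-24 + 1*6)² = 3*(-24 + 6)² = 3*(-18)² = 3*324 = 972)
-40517/539 + c/((11537/U(W(9, -14)))) = -40517/539 + 972/((11537/(53/12 - (-13)/(108*(-14))))) = -40517*1/539 + 972/((11537/(53/12 - (-13)*(-1)/(108*14)))) = -40517/539 + 972/((11537/(53/12 - 1/12*13/126))) = -40517/539 + 972/((11537/(53/12 - 13/1512))) = -40517/539 + 972/((11537/(6665/1512))) = -40517/539 + 972/((11537*(1512/6665))) = -40517/539 + 972/(17443944/6665) = -40517/539 + 972*(6665/17443944) = -40517/539 + 59985/161518 = -930270413/12436886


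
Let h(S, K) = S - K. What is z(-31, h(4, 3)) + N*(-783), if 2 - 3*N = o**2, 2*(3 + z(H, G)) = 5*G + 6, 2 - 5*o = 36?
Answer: 577457/50 ≈ 11549.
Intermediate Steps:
o = -34/5 (o = 2/5 - 1/5*36 = 2/5 - 36/5 = -34/5 ≈ -6.8000)
z(H, G) = 5*G/2 (z(H, G) = -3 + (5*G + 6)/2 = -3 + (6 + 5*G)/2 = -3 + (3 + 5*G/2) = 5*G/2)
N = -1106/75 (N = 2/3 - (-34/5)**2/3 = 2/3 - 1/3*1156/25 = 2/3 - 1156/75 = -1106/75 ≈ -14.747)
z(-31, h(4, 3)) + N*(-783) = 5*(4 - 1*3)/2 - 1106/75*(-783) = 5*(4 - 3)/2 + 288666/25 = (5/2)*1 + 288666/25 = 5/2 + 288666/25 = 577457/50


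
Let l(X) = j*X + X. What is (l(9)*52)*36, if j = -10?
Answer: -151632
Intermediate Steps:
l(X) = -9*X (l(X) = -10*X + X = -9*X)
(l(9)*52)*36 = (-9*9*52)*36 = -81*52*36 = -4212*36 = -151632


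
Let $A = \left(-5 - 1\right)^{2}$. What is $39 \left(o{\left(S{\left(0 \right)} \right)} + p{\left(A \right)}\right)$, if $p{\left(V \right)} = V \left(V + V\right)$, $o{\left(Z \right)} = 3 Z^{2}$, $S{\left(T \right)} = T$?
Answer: $101088$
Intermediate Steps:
$A = 36$ ($A = \left(-6\right)^{2} = 36$)
$p{\left(V \right)} = 2 V^{2}$ ($p{\left(V \right)} = V 2 V = 2 V^{2}$)
$39 \left(o{\left(S{\left(0 \right)} \right)} + p{\left(A \right)}\right) = 39 \left(3 \cdot 0^{2} + 2 \cdot 36^{2}\right) = 39 \left(3 \cdot 0 + 2 \cdot 1296\right) = 39 \left(0 + 2592\right) = 39 \cdot 2592 = 101088$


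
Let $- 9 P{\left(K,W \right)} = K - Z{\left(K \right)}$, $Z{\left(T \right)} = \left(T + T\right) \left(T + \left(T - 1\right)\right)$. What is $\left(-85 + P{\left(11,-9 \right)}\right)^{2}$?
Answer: $\frac{98596}{81} \approx 1217.2$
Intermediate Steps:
$Z{\left(T \right)} = 2 T \left(-1 + 2 T\right)$ ($Z{\left(T \right)} = 2 T \left(T + \left(-1 + T\right)\right) = 2 T \left(-1 + 2 T\right)$)
$P{\left(K,W \right)} = - \frac{K}{9} + \frac{2 K \left(-1 + 2 K\right)}{9}$ ($P{\left(K,W \right)} = - \frac{K - 2 K \left(-1 + 2 K\right)}{9} = - \frac{K}{9} + \frac{2 K \left(-1 + 2 K\right)}{9}$)
$\left(-85 + P{\left(11,-9 \right)}\right)^{2} = \left(-85 + \frac{1}{9} \cdot 11 \left(-3 + 4 \cdot 11\right)\right)^{2} = \left(-85 + \frac{1}{9} \cdot 11 \left(-3 + 44\right)\right)^{2} = \left(-85 + \frac{1}{9} \cdot 11 \cdot 41\right)^{2} = \left(-85 + \frac{451}{9}\right)^{2} = \left(- \frac{314}{9}\right)^{2} = \frac{98596}{81}$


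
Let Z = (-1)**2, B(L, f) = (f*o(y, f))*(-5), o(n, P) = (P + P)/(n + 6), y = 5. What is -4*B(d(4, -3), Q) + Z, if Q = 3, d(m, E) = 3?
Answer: 371/11 ≈ 33.727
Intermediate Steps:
o(n, P) = 2*P/(6 + n) (o(n, P) = (2*P)/(6 + n) = 2*P/(6 + n))
B(L, f) = -10*f**2/11 (B(L, f) = (f*(2*f/(6 + 5)))*(-5) = (f*(2*f/11))*(-5) = (2*f**2/11)*(-5) = -10*f**2/11)
Z = 1
-4*B(d(4, -3), Q) + Z = -(-40)*3**2/11 + 1 = -(-40)*9/11 + 1 = -4*(-90/11) + 1 = 360/11 + 1 = 371/11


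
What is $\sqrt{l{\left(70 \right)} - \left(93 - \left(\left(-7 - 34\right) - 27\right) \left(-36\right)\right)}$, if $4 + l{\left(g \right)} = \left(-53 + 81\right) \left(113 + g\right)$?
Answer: $5 \sqrt{299} \approx 86.458$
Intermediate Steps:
$l{\left(g \right)} = 3160 + 28 g$ ($l{\left(g \right)} = -4 + \left(-53 + 81\right) \left(113 + g\right) = -4 + 28 \left(113 + g\right) = -4 + \left(3164 + 28 g\right) = 3160 + 28 g$)
$\sqrt{l{\left(70 \right)} - \left(93 - \left(\left(-7 - 34\right) - 27\right) \left(-36\right)\right)} = \sqrt{\left(3160 + 28 \cdot 70\right) - \left(93 - \left(\left(-7 - 34\right) - 27\right) \left(-36\right)\right)} = \sqrt{\left(3160 + 1960\right) - \left(93 - \left(-41 - 27\right) \left(-36\right)\right)} = \sqrt{5120 - -2355} = \sqrt{5120 + \left(2448 - 93\right)} = \sqrt{5120 + 2355} = \sqrt{7475} = 5 \sqrt{299}$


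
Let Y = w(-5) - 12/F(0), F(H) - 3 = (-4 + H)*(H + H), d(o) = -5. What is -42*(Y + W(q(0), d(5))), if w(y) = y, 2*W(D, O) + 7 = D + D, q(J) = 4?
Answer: 357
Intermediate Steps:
W(D, O) = -7/2 + D (W(D, O) = -7/2 + (D + D)/2 = -7/2 + (2*D)/2 = -7/2 + D)
F(H) = 3 + 2*H*(-4 + H) (F(H) = 3 + (-4 + H)*(H + H) = 3 + (-4 + H)*(2*H) = 3 + 2*H*(-4 + H))
Y = -9 (Y = -5 - 12/(3 - 8*0 + 2*0²) = -5 - 12/(3 + 0 + 2*0) = -5 - 12/(3 + 0 + 0) = -5 - 12/3 = -5 - 12*⅓ = -5 - 4 = -9)
-42*(Y + W(q(0), d(5))) = -42*(-9 + (-7/2 + 4)) = -42*(-9 + ½) = -42*(-17/2) = 357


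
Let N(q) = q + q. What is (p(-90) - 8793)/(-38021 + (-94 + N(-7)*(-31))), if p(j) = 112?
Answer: 8681/37681 ≈ 0.23038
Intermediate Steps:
N(q) = 2*q
(p(-90) - 8793)/(-38021 + (-94 + N(-7)*(-31))) = (112 - 8793)/(-38021 + (-94 + (2*(-7))*(-31))) = -8681/(-38021 + (-94 - 14*(-31))) = -8681/(-38021 + (-94 + 434)) = -8681/(-38021 + 340) = -8681/(-37681) = -8681*(-1/37681) = 8681/37681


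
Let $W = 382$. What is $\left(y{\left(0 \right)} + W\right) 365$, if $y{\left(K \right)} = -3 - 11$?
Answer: $134320$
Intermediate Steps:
$y{\left(K \right)} = -14$
$\left(y{\left(0 \right)} + W\right) 365 = \left(-14 + 382\right) 365 = 368 \cdot 365 = 134320$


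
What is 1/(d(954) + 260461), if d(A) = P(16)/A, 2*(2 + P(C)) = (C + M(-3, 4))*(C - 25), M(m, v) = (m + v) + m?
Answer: 954/248479729 ≈ 3.8393e-6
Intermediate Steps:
M(m, v) = v + 2*m
P(C) = -2 + (-25 + C)*(-2 + C)/2 (P(C) = -2 + ((C + (4 + 2*(-3)))*(C - 25))/2 = -2 + ((C + (4 - 6))*(-25 + C))/2 = -2 + ((C - 2)*(-25 + C))/2 = -2 + ((-2 + C)*(-25 + C))/2 = -2 + ((-25 + C)*(-2 + C))/2 = -2 + (-25 + C)*(-2 + C)/2)
d(A) = -65/A (d(A) = (23 + (1/2)*16**2 - 27/2*16)/A = (23 + (1/2)*256 - 216)/A = (23 + 128 - 216)/A = -65/A)
1/(d(954) + 260461) = 1/(-65/954 + 260461) = 1/(248479729/954) = 954/248479729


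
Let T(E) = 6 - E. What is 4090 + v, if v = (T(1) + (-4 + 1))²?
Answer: 4094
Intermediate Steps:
v = 4 (v = ((6 - 1*1) + (-4 + 1))² = ((6 - 1) - 3)² = (5 - 3)² = 2² = 4)
4090 + v = 4090 + 4 = 4094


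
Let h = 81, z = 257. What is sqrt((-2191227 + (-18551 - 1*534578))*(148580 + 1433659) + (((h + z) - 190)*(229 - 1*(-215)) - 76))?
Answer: 2*I*sqrt(1085556756862) ≈ 2.0838e+6*I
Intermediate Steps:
sqrt((-2191227 + (-18551 - 1*534578))*(148580 + 1433659) + (((h + z) - 190)*(229 - 1*(-215)) - 76)) = sqrt((-2191227 + (-18551 - 1*534578))*(148580 + 1433659) + (((81 + 257) - 190)*(229 - 1*(-215)) - 76)) = sqrt((-2191227 + (-18551 - 534578))*1582239 + ((338 - 190)*(229 + 215) - 76)) = sqrt((-2191227 - 553129)*1582239 + (148*444 - 76)) = sqrt(-2744356*1582239 + (65712 - 76)) = sqrt(-4342227093084 + 65636) = sqrt(-4342227027448) = 2*I*sqrt(1085556756862)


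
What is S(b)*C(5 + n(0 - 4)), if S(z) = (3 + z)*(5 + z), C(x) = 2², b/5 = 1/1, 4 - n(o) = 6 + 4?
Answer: 320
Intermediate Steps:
n(o) = -6 (n(o) = 4 - (6 + 4) = 4 - 1*10 = 4 - 10 = -6)
b = 5 (b = 5/1 = 5*1 = 5)
C(x) = 4
S(b)*C(5 + n(0 - 4)) = (15 + 5² + 8*5)*4 = (15 + 25 + 40)*4 = 80*4 = 320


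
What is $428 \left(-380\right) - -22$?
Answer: $-162618$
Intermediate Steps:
$428 \left(-380\right) - -22 = -162640 + 22 = -162618$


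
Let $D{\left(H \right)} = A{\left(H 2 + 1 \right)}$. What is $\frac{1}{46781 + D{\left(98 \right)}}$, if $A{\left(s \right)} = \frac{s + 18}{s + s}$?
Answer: $\frac{394}{18431929} \approx 2.1376 \cdot 10^{-5}$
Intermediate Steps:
$A{\left(s \right)} = \frac{18 + s}{2 s}$
$D{\left(H \right)} = \frac{19 + 2 H}{2 \left(1 + 2 H\right)}$ ($D{\left(H \right)} = \frac{18 + \left(H 2 + 1\right)}{2 \left(H 2 + 1\right)} = \frac{18 + \left(2 H + 1\right)}{2 \left(2 H + 1\right)} = \frac{18 + \left(1 + 2 H\right)}{2 \left(1 + 2 H\right)} = \frac{19 + 2 H}{2 \left(1 + 2 H\right)}$)
$\frac{1}{46781 + D{\left(98 \right)}} = \frac{1}{46781 + \frac{19 + 2 \cdot 98}{2 \left(1 + 2 \cdot 98\right)}} = \frac{1}{46781 + \frac{19 + 196}{2 \left(1 + 196\right)}} = \frac{1}{46781 + \frac{1}{2} \cdot \frac{1}{197} \cdot 215} = \frac{1}{46781 + \frac{215}{394}} = \frac{1}{\frac{18431929}{394}} = \frac{394}{18431929}$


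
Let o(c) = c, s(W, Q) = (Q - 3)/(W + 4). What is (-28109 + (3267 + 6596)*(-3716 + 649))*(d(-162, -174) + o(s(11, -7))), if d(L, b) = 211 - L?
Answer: -33820447810/3 ≈ -1.1273e+10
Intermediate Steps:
s(W, Q) = (-3 + Q)/(4 + W)
(-28109 + (3267 + 6596)*(-3716 + 649))*(d(-162, -174) + o(s(11, -7))) = (-28109 + (3267 + 6596)*(-3716 + 649))*((211 - 1*(-162)) + (-3 - 7)/(4 + 11)) = (-28109 + 9863*(-3067))*((211 + 162) - 10/15) = (-28109 - 30249821)*(373 + (1/15)*(-10)) = -30277930*(373 - 2/3) = -30277930*1117/3 = -33820447810/3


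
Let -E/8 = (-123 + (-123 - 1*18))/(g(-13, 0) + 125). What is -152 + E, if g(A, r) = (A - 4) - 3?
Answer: -4616/35 ≈ -131.89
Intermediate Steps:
g(A, r) = -7 + A (g(A, r) = (-4 + A) - 3 = -7 + A)
E = 704/35 (E = -8*(-123 + (-123 - 1*18))/((-7 - 13) + 125) = -8*(-123 + (-123 - 18))/(-20 + 125) = -8*(-123 - 141)/105 = -(-2112)/105 = -8*(-88/35) = 704/35 ≈ 20.114)
-152 + E = -152 + 704/35 = -4616/35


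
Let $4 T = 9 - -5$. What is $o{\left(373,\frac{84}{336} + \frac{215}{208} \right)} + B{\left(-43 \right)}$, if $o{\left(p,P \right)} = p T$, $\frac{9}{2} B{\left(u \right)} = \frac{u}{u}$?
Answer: $\frac{23503}{18} \approx 1305.7$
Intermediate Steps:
$T = \frac{7}{2}$ ($T = \frac{9 - -5}{4} = \frac{9 + 5}{4} = \frac{1}{4} \cdot 14 = \frac{7}{2} \approx 3.5$)
$B{\left(u \right)} = \frac{2}{9}$ ($B{\left(u \right)} = \frac{2 \frac{u}{u}}{9} = \frac{2}{9} \cdot 1 = \frac{2}{9}$)
$o{\left(p,P \right)} = \frac{7 p}{2}$ ($o{\left(p,P \right)} = p \frac{7}{2} = \frac{7 p}{2}$)
$o{\left(373,\frac{84}{336} + \frac{215}{208} \right)} + B{\left(-43 \right)} = \frac{7}{2} \cdot 373 + \frac{2}{9} = \frac{2611}{2} + \frac{2}{9} = \frac{23503}{18}$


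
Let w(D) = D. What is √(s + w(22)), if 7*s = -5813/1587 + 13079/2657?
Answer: 107*√3190584054/1283331 ≈ 4.7096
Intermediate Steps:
s = 5311232/29516613 (s = (-5813/1587 + 13079/2657)/7 = (⅐)*(5311232/4216659) = 5311232/29516613 ≈ 0.17994)
√(s + w(22)) = √(5311232/29516613 + 22) = √(654676718/29516613) = 107*√3190584054/1283331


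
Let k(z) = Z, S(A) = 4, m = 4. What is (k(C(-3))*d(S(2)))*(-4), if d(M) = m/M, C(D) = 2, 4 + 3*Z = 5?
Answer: -4/3 ≈ -1.3333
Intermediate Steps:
Z = ⅓ (Z = -4/3 + (⅓)*5 = -4/3 + 5/3 = ⅓ ≈ 0.33333)
k(z) = ⅓
d(M) = 4/M
(k(C(-3))*d(S(2)))*(-4) = ((4/4)/3)*(-4) = ((4*(¼))/3)*(-4) = ((⅓)*1)*(-4) = (⅓)*(-4) = -4/3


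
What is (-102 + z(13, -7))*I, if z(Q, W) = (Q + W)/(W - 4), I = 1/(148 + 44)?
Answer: -47/88 ≈ -0.53409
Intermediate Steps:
I = 1/192 ≈ 0.0052083
z(Q, W) = (Q + W)/(-4 + W)
(-102 + z(13, -7))*I = (-102 + (13 - 7)/(-4 - 7))*(1/192) = (-102 + 6/(-11))*(1/192) = (-102 - 1/11*6)*(1/192) = (-102 - 6/11)*(1/192) = -1128/11*1/192 = -47/88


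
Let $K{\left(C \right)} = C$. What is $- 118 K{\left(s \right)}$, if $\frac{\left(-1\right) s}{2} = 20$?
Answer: $4720$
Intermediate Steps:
$s = -40$ ($s = \left(-2\right) 20 = -40$)
$- 118 K{\left(s \right)} = \left(-118\right) \left(-40\right) = 4720$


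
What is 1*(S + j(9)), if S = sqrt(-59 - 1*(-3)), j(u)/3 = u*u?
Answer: 243 + 2*I*sqrt(14) ≈ 243.0 + 7.4833*I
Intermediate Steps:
j(u) = 3*u**2 (j(u) = 3*(u*u) = 3*u**2)
S = 2*I*sqrt(14) (S = sqrt(-59 + 3) = sqrt(-56) = 2*I*sqrt(14) ≈ 7.4833*I)
1*(S + j(9)) = 1*(2*I*sqrt(14) + 3*9**2) = 1*(2*I*sqrt(14) + 3*81) = 1*(2*I*sqrt(14) + 243) = 1*(243 + 2*I*sqrt(14)) = 243 + 2*I*sqrt(14)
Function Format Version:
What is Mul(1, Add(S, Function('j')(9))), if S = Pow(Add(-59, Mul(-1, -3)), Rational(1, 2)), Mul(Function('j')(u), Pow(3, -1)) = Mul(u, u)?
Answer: Add(243, Mul(2, I, Pow(14, Rational(1, 2)))) ≈ Add(243.00, Mul(7.4833, I))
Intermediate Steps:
Function('j')(u) = Mul(3, Pow(u, 2)) (Function('j')(u) = Mul(3, Mul(u, u)) = Mul(3, Pow(u, 2)))
S = Mul(2, I, Pow(14, Rational(1, 2))) (S = Pow(Add(-59, 3), Rational(1, 2)) = Pow(-56, Rational(1, 2)) = Mul(2, I, Pow(14, Rational(1, 2))) ≈ Mul(7.4833, I))
Mul(1, Add(S, Function('j')(9))) = Mul(1, Add(Mul(2, I, Pow(14, Rational(1, 2))), Mul(3, Pow(9, 2)))) = Mul(1, Add(Mul(2, I, Pow(14, Rational(1, 2))), Mul(3, 81))) = Mul(1, Add(Mul(2, I, Pow(14, Rational(1, 2))), 243)) = Mul(1, Add(243, Mul(2, I, Pow(14, Rational(1, 2))))) = Add(243, Mul(2, I, Pow(14, Rational(1, 2))))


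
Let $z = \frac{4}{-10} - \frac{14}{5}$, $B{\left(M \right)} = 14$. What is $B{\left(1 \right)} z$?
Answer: $- \frac{224}{5} \approx -44.8$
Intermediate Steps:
$z = - \frac{16}{5}$ ($z = 4 \left(- \frac{1}{10}\right) - \frac{14}{5} = - \frac{2}{5} - \frac{14}{5} = - \frac{16}{5} \approx -3.2$)
$B{\left(1 \right)} z = 14 \left(- \frac{16}{5}\right) = - \frac{224}{5}$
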